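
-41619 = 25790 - 67409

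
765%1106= 765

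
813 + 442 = 1255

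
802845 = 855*939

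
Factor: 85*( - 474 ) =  - 40290   =  - 2^1*3^1*5^1*17^1*79^1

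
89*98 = 8722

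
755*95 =71725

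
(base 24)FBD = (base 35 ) 79R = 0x22d5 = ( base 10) 8917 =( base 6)105141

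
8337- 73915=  - 65578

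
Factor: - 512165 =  - 5^1*102433^1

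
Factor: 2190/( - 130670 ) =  - 3/179 = -  3^1*179^( - 1) 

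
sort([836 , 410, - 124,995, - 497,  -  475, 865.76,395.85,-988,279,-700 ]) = [ - 988, - 700, - 497, - 475, - 124,279,395.85, 410,836, 865.76,995] 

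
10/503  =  10/503= 0.02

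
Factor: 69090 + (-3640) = 2^1*5^2*7^1*11^1*17^1 = 65450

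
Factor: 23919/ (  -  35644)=  -  51/76 = - 2^(-2)*3^1*17^1*19^(  -  1 ) 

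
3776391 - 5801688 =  - 2025297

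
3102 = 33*94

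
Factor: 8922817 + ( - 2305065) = 6617752 = 2^3*599^1 * 1381^1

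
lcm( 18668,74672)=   74672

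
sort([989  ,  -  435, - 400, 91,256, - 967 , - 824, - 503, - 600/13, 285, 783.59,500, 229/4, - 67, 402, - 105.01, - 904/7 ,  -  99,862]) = [ - 967, - 824, - 503, - 435, - 400, - 904/7, - 105.01, - 99, - 67, - 600/13, 229/4,91,  256, 285,  402 , 500, 783.59, 862, 989] 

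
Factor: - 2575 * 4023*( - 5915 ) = 3^3*  5^3*7^1*13^2*103^1*149^1 = 61274815875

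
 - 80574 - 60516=-141090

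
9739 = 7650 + 2089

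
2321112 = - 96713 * ( - 24)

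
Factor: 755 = 5^1*151^1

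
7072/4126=3536/2063 = 1.71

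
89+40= 129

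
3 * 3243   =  9729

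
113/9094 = 113/9094 = 0.01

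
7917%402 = 279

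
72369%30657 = 11055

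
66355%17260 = 14575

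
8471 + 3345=11816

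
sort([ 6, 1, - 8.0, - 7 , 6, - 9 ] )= [-9,-8.0,-7, 1,6, 6]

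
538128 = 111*4848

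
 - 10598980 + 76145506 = 65546526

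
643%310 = 23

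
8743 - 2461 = 6282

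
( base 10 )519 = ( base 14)291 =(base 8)1007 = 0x207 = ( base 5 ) 4034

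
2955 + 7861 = 10816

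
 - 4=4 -8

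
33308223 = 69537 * 479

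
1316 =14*94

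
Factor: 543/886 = 2^ ( - 1) * 3^1 * 181^1*443^( - 1) 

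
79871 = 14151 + 65720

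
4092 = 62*66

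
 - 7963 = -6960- 1003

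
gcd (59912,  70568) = 8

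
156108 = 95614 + 60494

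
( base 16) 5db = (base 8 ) 2733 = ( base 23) 2j4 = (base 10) 1499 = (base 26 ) 25H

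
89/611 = 89/611= 0.15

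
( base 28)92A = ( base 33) 6hr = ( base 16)1bd2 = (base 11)5395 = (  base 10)7122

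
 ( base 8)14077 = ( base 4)1200333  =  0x183f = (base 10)6207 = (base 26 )94j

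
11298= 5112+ 6186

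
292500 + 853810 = 1146310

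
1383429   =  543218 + 840211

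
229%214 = 15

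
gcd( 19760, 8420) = 20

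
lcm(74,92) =3404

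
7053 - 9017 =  - 1964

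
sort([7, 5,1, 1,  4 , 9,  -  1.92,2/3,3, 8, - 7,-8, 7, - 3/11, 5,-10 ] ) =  [-10, - 8,-7, - 1.92, - 3/11,2/3, 1, 1, 3,  4,5, 5, 7,7,8,  9 ] 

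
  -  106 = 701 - 807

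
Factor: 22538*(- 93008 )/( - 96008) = 262026788/12001=2^2*11^ ( - 1 )*59^1*191^1 * 1091^( - 1) * 5813^1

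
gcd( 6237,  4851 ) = 693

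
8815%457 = 132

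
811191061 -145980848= 665210213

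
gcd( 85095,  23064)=93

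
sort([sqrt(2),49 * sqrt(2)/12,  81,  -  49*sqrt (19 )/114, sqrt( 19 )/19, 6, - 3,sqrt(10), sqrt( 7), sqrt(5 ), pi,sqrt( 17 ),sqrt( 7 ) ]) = [-3 ,-49 * sqrt(19) /114,  sqrt (19) /19,  sqrt (2 ) , sqrt ( 5), sqrt(7), sqrt(7), pi,sqrt(  10),sqrt( 17 ), 49*sqrt(2) /12,  6, 81]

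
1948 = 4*487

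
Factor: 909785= 5^1*181957^1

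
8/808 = 1/101   =  0.01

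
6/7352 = 3/3676 = 0.00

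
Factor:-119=-7^1*17^1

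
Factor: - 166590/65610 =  - 617/243= - 3^ ( - 5 )*617^1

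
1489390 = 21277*70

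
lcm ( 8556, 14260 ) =42780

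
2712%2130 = 582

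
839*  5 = 4195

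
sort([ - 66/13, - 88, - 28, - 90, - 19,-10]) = [ - 90,- 88, - 28, - 19 , - 10, - 66/13 ] 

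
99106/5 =99106/5 = 19821.20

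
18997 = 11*1727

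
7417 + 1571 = 8988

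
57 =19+38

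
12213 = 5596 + 6617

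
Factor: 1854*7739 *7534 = 108098630604 = 2^2*3^2*71^1*103^1*109^1*3767^1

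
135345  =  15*9023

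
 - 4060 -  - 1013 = -3047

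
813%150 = 63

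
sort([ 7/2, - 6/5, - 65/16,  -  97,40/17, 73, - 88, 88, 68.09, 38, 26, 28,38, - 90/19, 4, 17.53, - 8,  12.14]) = [  -  97,-88, - 8,  -  90/19, - 65/16, - 6/5, 40/17 , 7/2, 4,  12.14,17.53,26,  28 , 38, 38,  68.09, 73,88 ]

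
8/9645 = 8/9645 = 0.00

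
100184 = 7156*14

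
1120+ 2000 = 3120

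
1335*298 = 397830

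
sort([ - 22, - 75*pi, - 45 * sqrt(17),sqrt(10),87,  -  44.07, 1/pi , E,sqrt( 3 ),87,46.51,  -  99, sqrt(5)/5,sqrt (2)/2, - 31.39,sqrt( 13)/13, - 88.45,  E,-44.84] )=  [ - 75*pi, - 45*sqrt( 17), - 99, - 88.45, - 44.84, - 44.07, - 31.39,-22,sqrt ( 13) /13, 1/pi , sqrt( 5)/5,  sqrt(2)/2,  sqrt( 3), E,E, sqrt(10 ), 46.51, 87, 87]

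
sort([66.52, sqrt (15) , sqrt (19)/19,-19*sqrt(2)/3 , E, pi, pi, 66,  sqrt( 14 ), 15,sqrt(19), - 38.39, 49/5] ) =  [- 38.39, -19*sqrt( 2) /3, sqrt (19 )/19, E, pi, pi , sqrt(14 ) , sqrt(15) , sqrt( 19),49/5, 15,66, 66.52]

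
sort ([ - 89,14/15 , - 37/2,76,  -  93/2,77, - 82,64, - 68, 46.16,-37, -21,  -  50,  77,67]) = [-89,-82, - 68, - 50, - 93/2, - 37, - 21, - 37/2,  14/15,46.16,64, 67,  76,77, 77]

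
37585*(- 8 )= - 300680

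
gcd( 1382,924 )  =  2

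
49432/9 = 5492+4/9 = 5492.44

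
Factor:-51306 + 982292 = 2^1 * 7^1*66499^1 = 930986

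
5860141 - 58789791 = - 52929650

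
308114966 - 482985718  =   - 174870752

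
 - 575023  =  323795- 898818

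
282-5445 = -5163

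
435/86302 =435/86302 = 0.01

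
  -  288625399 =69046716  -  357672115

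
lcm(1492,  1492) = 1492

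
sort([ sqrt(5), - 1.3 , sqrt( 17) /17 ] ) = [ - 1.3 , sqrt(17)/17,sqrt( 5 ) ] 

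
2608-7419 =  - 4811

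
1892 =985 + 907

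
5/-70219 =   -  5/70219 = - 0.00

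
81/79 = 1 + 2/79 = 1.03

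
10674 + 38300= 48974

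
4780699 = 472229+4308470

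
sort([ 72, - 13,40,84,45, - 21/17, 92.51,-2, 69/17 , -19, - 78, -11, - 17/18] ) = [ - 78, - 19, - 13, - 11, - 2, - 21/17, - 17/18, 69/17,40, 45, 72, 84  ,  92.51]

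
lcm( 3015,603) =3015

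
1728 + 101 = 1829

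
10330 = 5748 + 4582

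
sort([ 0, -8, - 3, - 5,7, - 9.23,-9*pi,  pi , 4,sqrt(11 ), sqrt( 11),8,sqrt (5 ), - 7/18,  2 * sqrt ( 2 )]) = [ - 9 * pi,-9.23,-8 , - 5,- 3, - 7/18,0,sqrt( 5 ),2*sqrt ( 2 ),pi,sqrt ( 11),  sqrt( 11),4,7,8]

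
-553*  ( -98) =54194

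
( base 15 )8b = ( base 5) 1011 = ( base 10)131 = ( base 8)203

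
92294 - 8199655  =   - 8107361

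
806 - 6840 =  - 6034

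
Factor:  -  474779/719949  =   -3^( - 1)*43^ (  -  1)* 5581^ (- 1 ) * 474779^1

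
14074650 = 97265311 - 83190661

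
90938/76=1196 + 21/38= 1196.55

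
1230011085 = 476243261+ 753767824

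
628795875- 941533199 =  - 312737324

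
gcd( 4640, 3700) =20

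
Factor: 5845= 5^1*7^1 * 167^1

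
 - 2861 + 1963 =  - 898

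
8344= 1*8344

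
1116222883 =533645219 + 582577664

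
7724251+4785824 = 12510075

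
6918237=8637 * 801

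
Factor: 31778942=2^1*13^1*1222267^1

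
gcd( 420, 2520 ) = 420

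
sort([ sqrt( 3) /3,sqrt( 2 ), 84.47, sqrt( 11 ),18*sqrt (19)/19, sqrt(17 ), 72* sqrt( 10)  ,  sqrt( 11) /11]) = [sqrt (11)/11, sqrt ( 3) /3, sqrt (2 ) , sqrt( 11),sqrt(17 ), 18*sqrt( 19)/19, 84.47, 72 * sqrt( 10 )] 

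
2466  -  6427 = - 3961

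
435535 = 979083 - 543548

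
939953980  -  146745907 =793208073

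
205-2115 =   -  1910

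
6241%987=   319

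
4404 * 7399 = 32585196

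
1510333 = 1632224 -121891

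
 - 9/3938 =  - 9/3938 = - 0.00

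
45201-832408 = -787207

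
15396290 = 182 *84595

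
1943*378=734454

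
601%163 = 112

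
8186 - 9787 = - 1601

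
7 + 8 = 15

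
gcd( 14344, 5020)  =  4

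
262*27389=7175918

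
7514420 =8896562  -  1382142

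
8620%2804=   208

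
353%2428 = 353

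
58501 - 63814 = - 5313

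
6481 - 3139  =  3342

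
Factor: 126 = 2^1*3^2*7^1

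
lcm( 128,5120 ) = 5120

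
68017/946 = 71 + 851/946 = 71.90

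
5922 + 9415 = 15337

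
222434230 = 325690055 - 103255825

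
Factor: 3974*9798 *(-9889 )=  - 385050485028 =- 2^2  *3^1 *11^1*23^1*29^1*31^1*71^1*1987^1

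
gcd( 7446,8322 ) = 438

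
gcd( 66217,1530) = 1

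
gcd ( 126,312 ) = 6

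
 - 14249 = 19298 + -33547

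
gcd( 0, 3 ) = 3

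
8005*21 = 168105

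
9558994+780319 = 10339313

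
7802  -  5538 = 2264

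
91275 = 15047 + 76228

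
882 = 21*42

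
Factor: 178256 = 2^4*13^1*857^1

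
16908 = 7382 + 9526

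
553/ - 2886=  - 553/2886 = -0.19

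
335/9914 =335/9914 = 0.03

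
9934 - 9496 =438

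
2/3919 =2/3919 = 0.00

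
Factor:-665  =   - 5^1*7^1*19^1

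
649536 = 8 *81192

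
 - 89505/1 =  - 89505 = - 89505.00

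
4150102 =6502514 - 2352412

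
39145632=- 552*( - 70916)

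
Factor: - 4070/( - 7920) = 37/72 = 2^( - 3 )*3^( - 2)*37^1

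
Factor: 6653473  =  257^1*25889^1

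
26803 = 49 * 547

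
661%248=165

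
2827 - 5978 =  - 3151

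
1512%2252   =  1512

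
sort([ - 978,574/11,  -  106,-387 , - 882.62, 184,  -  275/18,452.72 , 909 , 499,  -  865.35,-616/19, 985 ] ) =[ - 978,  -  882.62, - 865.35, - 387,  -  106  , - 616/19,  -  275/18,574/11,184,  452.72,499, 909, 985 ] 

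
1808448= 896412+912036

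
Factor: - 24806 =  - 2^1*79^1*157^1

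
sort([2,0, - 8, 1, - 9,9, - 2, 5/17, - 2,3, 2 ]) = [ - 9, - 8, - 2, - 2, 0, 5/17, 1,  2, 2, 3, 9] 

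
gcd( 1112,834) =278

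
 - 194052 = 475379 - 669431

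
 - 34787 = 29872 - 64659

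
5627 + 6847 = 12474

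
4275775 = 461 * 9275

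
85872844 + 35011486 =120884330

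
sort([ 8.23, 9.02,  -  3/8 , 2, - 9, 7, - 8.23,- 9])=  [ - 9, - 9, - 8.23, -3/8,2,7,8.23, 9.02]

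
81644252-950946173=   -  869301921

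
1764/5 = 1764/5 = 352.80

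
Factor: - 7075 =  - 5^2*283^1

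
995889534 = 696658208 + 299231326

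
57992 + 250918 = 308910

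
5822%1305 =602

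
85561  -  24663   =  60898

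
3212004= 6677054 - 3465050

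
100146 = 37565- -62581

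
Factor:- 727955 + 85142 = -3^1*353^1  *  607^1  =  - 642813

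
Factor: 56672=2^5*7^1*11^1*23^1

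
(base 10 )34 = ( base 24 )1a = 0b100010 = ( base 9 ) 37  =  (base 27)17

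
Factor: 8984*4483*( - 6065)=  - 244269524680 = -2^3*5^1*1123^1*1213^1*4483^1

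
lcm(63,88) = 5544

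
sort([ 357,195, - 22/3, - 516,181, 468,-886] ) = [  -  886, - 516, - 22/3, 181 , 195,357,468 ] 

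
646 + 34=680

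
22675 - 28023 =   -  5348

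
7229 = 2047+5182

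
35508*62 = 2201496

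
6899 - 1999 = 4900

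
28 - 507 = -479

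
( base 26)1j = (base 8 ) 55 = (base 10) 45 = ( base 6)113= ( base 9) 50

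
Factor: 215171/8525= 631/25=5^ (-2)*631^1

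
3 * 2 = 6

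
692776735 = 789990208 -97213473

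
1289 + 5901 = 7190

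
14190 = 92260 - 78070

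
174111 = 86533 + 87578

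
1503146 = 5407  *278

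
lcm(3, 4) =12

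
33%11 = 0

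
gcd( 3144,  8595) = 3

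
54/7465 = 54/7465 = 0.01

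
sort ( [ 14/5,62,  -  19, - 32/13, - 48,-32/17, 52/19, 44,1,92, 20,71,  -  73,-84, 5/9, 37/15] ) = [ - 84,-73, - 48,  -  19, - 32/13, - 32/17, 5/9,1,37/15,52/19, 14/5,20,44,62,71,92 ] 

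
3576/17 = 3576/17 = 210.35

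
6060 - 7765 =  - 1705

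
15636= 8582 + 7054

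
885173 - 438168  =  447005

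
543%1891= 543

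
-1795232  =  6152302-7947534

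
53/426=53/426 = 0.12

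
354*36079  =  12771966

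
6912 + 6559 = 13471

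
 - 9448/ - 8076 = 2362/2019 = 1.17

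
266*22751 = 6051766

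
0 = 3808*0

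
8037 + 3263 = 11300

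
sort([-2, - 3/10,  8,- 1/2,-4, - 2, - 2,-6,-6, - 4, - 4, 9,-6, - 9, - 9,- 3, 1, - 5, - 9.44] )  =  [ - 9.44,-9, - 9,  -  6, - 6, - 6, - 5,  -  4, - 4,  -  4  , - 3, - 2, -2, - 2, - 1/2, - 3/10, 1, 8, 9]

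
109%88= 21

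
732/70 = 366/35 = 10.46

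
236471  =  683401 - 446930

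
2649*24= 63576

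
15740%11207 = 4533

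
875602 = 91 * 9622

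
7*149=1043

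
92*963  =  88596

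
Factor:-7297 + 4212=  - 5^1*617^1 = -3085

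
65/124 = 65/124 = 0.52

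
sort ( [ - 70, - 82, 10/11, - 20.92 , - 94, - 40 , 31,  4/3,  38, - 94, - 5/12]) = [ - 94, - 94, - 82, - 70 , -40  ,-20.92 , - 5/12,10/11 , 4/3,31,38] 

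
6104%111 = 110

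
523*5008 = 2619184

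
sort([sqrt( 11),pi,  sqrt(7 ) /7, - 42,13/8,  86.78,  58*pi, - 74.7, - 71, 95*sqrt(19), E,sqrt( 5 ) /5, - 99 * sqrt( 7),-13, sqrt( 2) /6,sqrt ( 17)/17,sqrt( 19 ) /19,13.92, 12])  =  [ - 99*sqrt( 7), - 74.7, - 71, - 42,-13, sqrt( 19)/19,sqrt( 2)/6 , sqrt ( 17)/17,  sqrt( 7)/7, sqrt( 5)/5, 13/8,E, pi, sqrt( 11 ), 12,13.92,86.78, 58*pi,  95*sqrt(19 )] 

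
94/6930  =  47/3465 = 0.01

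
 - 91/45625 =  - 91/45625=- 0.00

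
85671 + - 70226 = 15445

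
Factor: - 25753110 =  - 2^1*3^1*5^1 * 37^1*23201^1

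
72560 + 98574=171134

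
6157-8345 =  - 2188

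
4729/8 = 591 + 1/8=591.12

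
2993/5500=2993/5500 = 0.54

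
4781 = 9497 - 4716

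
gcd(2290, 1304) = 2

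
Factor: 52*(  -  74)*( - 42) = 2^4*3^1*7^1*13^1 * 37^1 = 161616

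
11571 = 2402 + 9169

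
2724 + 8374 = 11098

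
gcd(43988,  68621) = 7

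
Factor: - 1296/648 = -2 = -  2^1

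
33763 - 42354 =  - 8591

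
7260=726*10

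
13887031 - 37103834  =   - 23216803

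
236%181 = 55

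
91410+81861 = 173271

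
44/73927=44/73927 = 0.00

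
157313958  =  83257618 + 74056340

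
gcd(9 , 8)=1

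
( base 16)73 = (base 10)115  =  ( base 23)50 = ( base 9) 137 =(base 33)3G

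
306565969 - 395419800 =-88853831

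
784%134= 114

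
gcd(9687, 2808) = 3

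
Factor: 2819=2819^1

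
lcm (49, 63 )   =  441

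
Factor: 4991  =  7^1 *23^1*31^1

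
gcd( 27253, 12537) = 1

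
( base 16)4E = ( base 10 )78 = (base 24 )36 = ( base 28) 2M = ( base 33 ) 2c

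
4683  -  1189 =3494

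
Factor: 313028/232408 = 563/418  =  2^(-1 )*11^( - 1)*19^( - 1 )*563^1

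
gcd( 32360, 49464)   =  8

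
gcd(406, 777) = 7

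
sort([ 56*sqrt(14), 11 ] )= [11, 56 * sqrt ( 14) ]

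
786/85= 786/85 = 9.25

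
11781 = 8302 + 3479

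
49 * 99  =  4851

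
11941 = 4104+7837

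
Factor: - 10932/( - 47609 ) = 2^2 * 3^1*911^1*47609^( - 1)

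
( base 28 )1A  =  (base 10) 38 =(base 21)1H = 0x26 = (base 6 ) 102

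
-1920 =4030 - 5950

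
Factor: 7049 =7^1*19^1*53^1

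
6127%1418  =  455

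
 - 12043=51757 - 63800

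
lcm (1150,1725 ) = 3450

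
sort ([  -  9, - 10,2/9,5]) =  [ - 10,-9,2/9,5 ]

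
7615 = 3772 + 3843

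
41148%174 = 84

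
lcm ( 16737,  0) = 0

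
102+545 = 647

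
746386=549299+197087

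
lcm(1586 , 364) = 22204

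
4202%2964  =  1238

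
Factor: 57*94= 2^1*3^1 *19^1 * 47^1=5358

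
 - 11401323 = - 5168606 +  -6232717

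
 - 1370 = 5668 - 7038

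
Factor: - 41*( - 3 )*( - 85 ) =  -3^1*5^1*17^1*41^1 = -  10455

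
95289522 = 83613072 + 11676450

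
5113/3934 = 5113/3934 = 1.30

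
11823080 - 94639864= - 82816784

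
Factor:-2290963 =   -  19^1*120577^1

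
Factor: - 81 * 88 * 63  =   - 449064  =  -2^3*3^6*7^1*11^1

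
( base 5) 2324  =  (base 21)G3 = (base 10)339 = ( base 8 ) 523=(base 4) 11103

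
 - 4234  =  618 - 4852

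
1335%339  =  318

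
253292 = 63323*4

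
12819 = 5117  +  7702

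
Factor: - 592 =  - 2^4*37^1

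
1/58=1/58= 0.02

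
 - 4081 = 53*( - 77)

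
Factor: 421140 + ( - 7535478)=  - 2^1*3^3*7^1*11^1*29^1 *59^1 = -7114338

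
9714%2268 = 642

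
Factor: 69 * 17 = 1173 = 3^1*17^1*23^1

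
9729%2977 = 798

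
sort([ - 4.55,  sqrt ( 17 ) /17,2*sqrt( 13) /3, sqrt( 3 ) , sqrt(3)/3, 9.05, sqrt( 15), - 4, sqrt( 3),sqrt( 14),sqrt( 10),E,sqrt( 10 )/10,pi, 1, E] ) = [ - 4.55, - 4, sqrt(17)/17, sqrt (10)/10,  sqrt (3)/3, 1, sqrt( 3 ) , sqrt(3),2*sqrt(13 )/3, E , E,  pi,  sqrt( 10),  sqrt ( 14),sqrt( 15), 9.05 ]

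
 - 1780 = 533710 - 535490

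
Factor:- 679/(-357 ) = 97/51 = 3^( - 1 )*17^( - 1)*97^1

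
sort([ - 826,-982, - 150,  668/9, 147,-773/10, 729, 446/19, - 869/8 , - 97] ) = [ - 982,-826, - 150, - 869/8 ,-97,-773/10, 446/19, 668/9,147,729 ] 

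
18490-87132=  - 68642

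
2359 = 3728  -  1369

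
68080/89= 764 + 84/89 = 764.94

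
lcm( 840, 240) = 1680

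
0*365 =0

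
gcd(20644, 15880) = 1588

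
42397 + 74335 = 116732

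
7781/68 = 114 + 29/68 = 114.43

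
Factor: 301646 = 2^1*47^1*3209^1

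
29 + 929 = 958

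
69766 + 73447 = 143213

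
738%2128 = 738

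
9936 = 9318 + 618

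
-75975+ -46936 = - 122911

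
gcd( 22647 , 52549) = 1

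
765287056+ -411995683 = 353291373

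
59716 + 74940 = 134656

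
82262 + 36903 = 119165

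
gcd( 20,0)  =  20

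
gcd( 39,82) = 1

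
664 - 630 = 34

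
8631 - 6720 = 1911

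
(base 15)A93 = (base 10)2388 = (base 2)100101010100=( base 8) 4524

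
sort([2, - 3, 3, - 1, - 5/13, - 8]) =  [- 8, - 3,  -  1, - 5/13,2, 3 ]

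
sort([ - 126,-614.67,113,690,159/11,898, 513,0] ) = [ - 614.67,- 126 , 0,159/11,113, 513, 690, 898]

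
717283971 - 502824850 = 214459121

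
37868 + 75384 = 113252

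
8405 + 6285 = 14690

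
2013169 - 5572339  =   - 3559170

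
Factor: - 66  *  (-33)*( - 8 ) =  - 2^4*3^2*11^2 = -  17424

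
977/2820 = 977/2820 = 0.35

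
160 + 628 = 788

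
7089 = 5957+1132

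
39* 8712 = 339768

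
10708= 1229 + 9479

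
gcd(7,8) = 1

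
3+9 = 12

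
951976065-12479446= 939496619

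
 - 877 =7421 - 8298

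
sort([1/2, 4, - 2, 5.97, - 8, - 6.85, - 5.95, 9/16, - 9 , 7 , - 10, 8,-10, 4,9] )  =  [ - 10 , - 10, - 9,  -  8, - 6.85,-5.95, - 2, 1/2, 9/16, 4, 4, 5.97, 7,8, 9 ]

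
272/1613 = 272/1613 = 0.17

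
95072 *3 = 285216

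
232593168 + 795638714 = 1028231882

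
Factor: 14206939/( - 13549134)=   -2^( - 1)*3^( - 1)*23^1  *  587^( - 1) * 3847^(  -  1 )*617693^1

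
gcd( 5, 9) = 1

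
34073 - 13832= 20241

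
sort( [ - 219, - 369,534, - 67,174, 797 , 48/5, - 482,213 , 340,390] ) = [- 482, -369 , - 219, - 67, 48/5,174,213, 340,390,534,797 ] 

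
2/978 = 1/489 = 0.00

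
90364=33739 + 56625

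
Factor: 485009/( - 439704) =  - 2^(- 3)*3^( - 2 )*7^1* 31^( - 1)*193^1*197^( - 1)*359^1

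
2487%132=111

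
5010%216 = 42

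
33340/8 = 8335/2= 4167.50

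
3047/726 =4 + 13/66 = 4.20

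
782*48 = 37536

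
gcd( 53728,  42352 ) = 16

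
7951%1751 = 947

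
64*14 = 896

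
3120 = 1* 3120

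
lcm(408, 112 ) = 5712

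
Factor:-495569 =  - 495569^1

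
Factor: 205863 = 3^1*7^1*9803^1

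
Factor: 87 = 3^1 * 29^1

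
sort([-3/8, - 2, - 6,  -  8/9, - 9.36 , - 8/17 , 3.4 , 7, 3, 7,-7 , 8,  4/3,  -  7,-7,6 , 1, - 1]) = [-9.36 , - 7,-7,-7, - 6 , - 2, -1,- 8/9, -8/17,-3/8, 1,4/3,3,3.4,6,7, 7,8] 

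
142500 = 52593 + 89907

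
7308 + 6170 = 13478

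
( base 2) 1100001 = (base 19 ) 52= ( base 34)2t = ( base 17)5C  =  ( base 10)97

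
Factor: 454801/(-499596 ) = -2^( - 2 )*3^( -1)*79^( - 1)*863^1  =  - 863/948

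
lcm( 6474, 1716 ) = 142428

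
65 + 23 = 88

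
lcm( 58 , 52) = 1508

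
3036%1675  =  1361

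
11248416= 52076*216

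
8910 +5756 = 14666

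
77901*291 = 22669191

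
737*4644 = 3422628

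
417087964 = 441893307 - 24805343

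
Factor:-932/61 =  - 2^2*61^( - 1 ) *233^1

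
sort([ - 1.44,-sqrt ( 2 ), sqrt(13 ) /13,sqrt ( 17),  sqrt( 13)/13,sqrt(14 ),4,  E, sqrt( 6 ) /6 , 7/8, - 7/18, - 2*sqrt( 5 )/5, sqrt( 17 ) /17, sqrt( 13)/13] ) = [  -  1.44,-sqrt(2), - 2*sqrt ( 5) /5,-7/18,sqrt ( 17 )/17,sqrt( 13 ) /13, sqrt( 13 )/13,sqrt( 13 )/13, sqrt ( 6 ) /6,  7/8, E , sqrt( 14) , 4,sqrt(17 )]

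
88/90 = 44/45 = 0.98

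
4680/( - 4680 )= -1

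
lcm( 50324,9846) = 452916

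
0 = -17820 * 0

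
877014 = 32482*27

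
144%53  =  38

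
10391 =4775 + 5616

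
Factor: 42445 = 5^1*13^1*653^1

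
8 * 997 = 7976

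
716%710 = 6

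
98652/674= 49326/337 = 146.37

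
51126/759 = 67 + 91/253=67.36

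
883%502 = 381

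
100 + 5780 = 5880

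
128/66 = 1  +  31/33 = 1.94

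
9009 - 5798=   3211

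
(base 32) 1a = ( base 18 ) 26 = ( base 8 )52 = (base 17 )28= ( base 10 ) 42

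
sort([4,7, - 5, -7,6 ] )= [-7, - 5,4,6, 7 ] 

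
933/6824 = 933/6824 = 0.14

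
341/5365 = 341/5365 = 0.06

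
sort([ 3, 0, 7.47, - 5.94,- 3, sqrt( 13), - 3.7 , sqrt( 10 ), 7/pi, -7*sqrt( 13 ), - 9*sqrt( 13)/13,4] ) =[  -  7*sqrt ( 13),-5.94, - 3.7 ,- 3, - 9*sqrt( 13)/13, 0, 7/pi, 3,  sqrt( 10),  sqrt( 13), 4,  7.47 ]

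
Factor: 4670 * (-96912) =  - 452579040 = - 2^5*3^2*5^1*467^1 * 673^1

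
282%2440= 282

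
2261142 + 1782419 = 4043561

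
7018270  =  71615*98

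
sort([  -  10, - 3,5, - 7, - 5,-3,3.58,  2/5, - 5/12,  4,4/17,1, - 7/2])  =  [ -10, - 7, - 5,-7/2, - 3, - 3 ,  -  5/12,4/17, 2/5, 1,3.58,4, 5 ] 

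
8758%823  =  528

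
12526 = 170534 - 158008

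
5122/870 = 2561/435=5.89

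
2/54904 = 1/27452 =0.00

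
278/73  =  3 + 59/73= 3.81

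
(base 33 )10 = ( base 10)33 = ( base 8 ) 41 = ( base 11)30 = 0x21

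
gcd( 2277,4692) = 69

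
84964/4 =21241=21241.00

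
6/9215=6/9215 = 0.00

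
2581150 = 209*12350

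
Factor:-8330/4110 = -833/411 = - 3^(-1) * 7^2*17^1 * 137^( - 1 ) 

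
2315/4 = 2315/4 = 578.75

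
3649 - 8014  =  -4365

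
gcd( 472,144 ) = 8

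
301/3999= 7/93=0.08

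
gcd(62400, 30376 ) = 8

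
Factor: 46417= 7^1 * 19^1*349^1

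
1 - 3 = - 2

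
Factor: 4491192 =2^3*3^1 * 187133^1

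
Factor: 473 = 11^1*43^1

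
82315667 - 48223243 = 34092424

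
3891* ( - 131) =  - 509721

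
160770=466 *345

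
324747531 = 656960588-332213057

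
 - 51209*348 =  -  17820732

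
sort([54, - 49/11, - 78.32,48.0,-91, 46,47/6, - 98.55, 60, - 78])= [-98.55, - 91, - 78.32, - 78,  -  49/11,47/6, 46,  48.0,54,  60 ]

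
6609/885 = 7 + 138/295 = 7.47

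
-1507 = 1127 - 2634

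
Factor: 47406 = 2^1*3^1*7901^1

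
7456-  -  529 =7985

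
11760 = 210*56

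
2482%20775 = 2482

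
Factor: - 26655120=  - 2^4*3^2*5^1*37021^1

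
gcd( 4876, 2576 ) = 92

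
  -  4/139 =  - 4/139 = -  0.03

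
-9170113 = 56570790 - 65740903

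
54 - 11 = 43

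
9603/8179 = 9603/8179 = 1.17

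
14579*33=481107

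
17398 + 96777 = 114175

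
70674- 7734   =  62940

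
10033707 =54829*183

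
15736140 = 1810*8694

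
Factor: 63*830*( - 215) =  -11242350 = - 2^1*3^2*5^2*7^1*43^1*83^1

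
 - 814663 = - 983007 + 168344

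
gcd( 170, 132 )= 2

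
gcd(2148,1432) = 716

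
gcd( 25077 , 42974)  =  1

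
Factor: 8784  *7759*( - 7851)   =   - 535085344656 = - 2^4*3^3* 61^1*2617^1*7759^1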